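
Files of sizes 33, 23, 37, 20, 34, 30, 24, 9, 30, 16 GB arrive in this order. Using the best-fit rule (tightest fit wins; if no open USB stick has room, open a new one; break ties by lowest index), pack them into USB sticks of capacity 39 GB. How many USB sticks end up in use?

  33 → USB stick 1 (new)  [load 33/39]
  23 → USB stick 2 (new)  [load 23/39]
  37 → USB stick 3 (new)  [load 37/39]
  20 → USB stick 4 (new)  [load 20/39]
  34 → USB stick 5 (new)  [load 34/39]
  30 → USB stick 6 (new)  [load 30/39]
  24 → USB stick 7 (new)  [load 24/39]
  9 → USB stick 6  [load 39/39]
  30 → USB stick 8 (new)  [load 30/39]
  16 → USB stick 2  [load 39/39]
8 USB sticks opened.

8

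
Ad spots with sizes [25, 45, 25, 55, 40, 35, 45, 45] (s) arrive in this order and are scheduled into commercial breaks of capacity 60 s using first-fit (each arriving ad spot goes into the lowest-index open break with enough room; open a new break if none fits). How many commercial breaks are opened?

  25 → break 1 (new)  [load 25/60]
  45 → break 2 (new)  [load 45/60]
  25 → break 1  [load 50/60]
  55 → break 3 (new)  [load 55/60]
  40 → break 4 (new)  [load 40/60]
  35 → break 5 (new)  [load 35/60]
  45 → break 6 (new)  [load 45/60]
  45 → break 7 (new)  [load 45/60]
7 commercial breaks opened.

7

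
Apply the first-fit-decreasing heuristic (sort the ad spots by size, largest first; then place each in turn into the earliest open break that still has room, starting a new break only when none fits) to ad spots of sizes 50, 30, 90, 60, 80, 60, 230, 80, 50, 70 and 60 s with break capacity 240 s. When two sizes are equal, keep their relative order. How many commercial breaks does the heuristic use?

Sorted descending: 230, 90, 80, 80, 70, 60, 60, 60, 50, 50, 30.
  230 → break 1 (new)  [load 230/240]
  90 → break 2 (new)  [load 90/240]
  80 → break 2  [load 170/240]
  80 → break 3 (new)  [load 80/240]
  70 → break 2  [load 240/240]
  60 → break 3  [load 140/240]
  60 → break 3  [load 200/240]
  60 → break 4 (new)  [load 60/240]
  50 → break 4  [load 110/240]
  50 → break 4  [load 160/240]
  30 → break 3  [load 230/240]
4 commercial breaks opened.

4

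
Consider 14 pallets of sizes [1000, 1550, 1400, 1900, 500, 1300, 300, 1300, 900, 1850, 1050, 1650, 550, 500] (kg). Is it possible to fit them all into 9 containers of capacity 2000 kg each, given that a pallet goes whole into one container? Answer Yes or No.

Yes

A valid assignment using 9 containers:
  container 1: 1900 = 1900
  container 2: 1850 = 1850
  container 3: 1650 + 300 = 1950
  container 4: 1550 = 1550
  container 5: 1400 + 550 = 1950
  container 6: 1300 + 500 = 1800
  container 7: 1300 + 500 = 1800
  container 8: 1050 + 900 = 1950
  container 9: 1000 = 1000
Every load is within 2000 kg, so 9 containers suffice.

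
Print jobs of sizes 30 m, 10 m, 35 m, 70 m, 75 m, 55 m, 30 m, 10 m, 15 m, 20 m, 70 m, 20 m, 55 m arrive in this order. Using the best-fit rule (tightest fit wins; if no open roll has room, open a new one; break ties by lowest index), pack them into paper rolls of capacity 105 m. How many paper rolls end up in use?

  30 → roll 1 (new)  [load 30/105]
  10 → roll 1  [load 40/105]
  35 → roll 1  [load 75/105]
  70 → roll 2 (new)  [load 70/105]
  75 → roll 3 (new)  [load 75/105]
  55 → roll 4 (new)  [load 55/105]
  30 → roll 1  [load 105/105]
  10 → roll 3  [load 85/105]
  15 → roll 3  [load 100/105]
  20 → roll 2  [load 90/105]
  70 → roll 5 (new)  [load 70/105]
  20 → roll 5  [load 90/105]
  55 → roll 6 (new)  [load 55/105]
6 paper rolls opened.

6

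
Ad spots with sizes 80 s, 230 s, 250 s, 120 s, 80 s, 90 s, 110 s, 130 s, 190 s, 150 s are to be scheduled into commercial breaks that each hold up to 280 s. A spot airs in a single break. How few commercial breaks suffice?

Total = 250 + 230 + 190 + 150 + 130 + 120 + 110 + 90 + 80 + 80 = 1430 s.
Lower bound: ⌈1430/280⌉ = 6 commercial breaks.
A packing using 6 commercial breaks:
  break 1: 250 = 250
  break 2: 230 = 230
  break 3: 190 + 90 = 280
  break 4: 150 + 130 = 280
  break 5: 120 + 110 = 230
  break 6: 80 + 80 = 160
This matches the lower bound, so 6 is optimal.

6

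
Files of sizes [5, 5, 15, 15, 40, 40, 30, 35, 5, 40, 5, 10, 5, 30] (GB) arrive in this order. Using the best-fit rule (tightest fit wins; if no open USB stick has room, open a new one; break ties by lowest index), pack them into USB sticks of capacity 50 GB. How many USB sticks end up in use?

7

  5 → USB stick 1 (new)  [load 5/50]
  5 → USB stick 1  [load 10/50]
  15 → USB stick 1  [load 25/50]
  15 → USB stick 1  [load 40/50]
  40 → USB stick 2 (new)  [load 40/50]
  40 → USB stick 3 (new)  [load 40/50]
  30 → USB stick 4 (new)  [load 30/50]
  35 → USB stick 5 (new)  [load 35/50]
  5 → USB stick 1  [load 45/50]
  40 → USB stick 6 (new)  [load 40/50]
  5 → USB stick 1  [load 50/50]
  10 → USB stick 2  [load 50/50]
  5 → USB stick 3  [load 45/50]
  30 → USB stick 7 (new)  [load 30/50]
7 USB sticks opened.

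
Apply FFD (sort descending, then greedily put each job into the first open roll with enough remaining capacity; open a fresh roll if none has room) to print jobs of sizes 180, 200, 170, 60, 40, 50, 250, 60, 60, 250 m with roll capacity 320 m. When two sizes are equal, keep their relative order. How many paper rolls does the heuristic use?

5

Sorted descending: 250, 250, 200, 180, 170, 60, 60, 60, 50, 40.
  250 → roll 1 (new)  [load 250/320]
  250 → roll 2 (new)  [load 250/320]
  200 → roll 3 (new)  [load 200/320]
  180 → roll 4 (new)  [load 180/320]
  170 → roll 5 (new)  [load 170/320]
  60 → roll 1  [load 310/320]
  60 → roll 2  [load 310/320]
  60 → roll 3  [load 260/320]
  50 → roll 3  [load 310/320]
  40 → roll 4  [load 220/320]
5 paper rolls opened.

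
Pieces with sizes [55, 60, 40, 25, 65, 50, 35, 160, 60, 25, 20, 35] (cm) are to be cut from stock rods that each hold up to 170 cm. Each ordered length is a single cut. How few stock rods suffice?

Total = 160 + 65 + 60 + 60 + 55 + 50 + 40 + 35 + 35 + 25 + 25 + 20 = 630 cm.
Lower bound: ⌈630/170⌉ = 4 stock rods.
A packing using 4 stock rods:
  stock rod 1: 160 = 160
  stock rod 2: 65 + 60 + 40 = 165
  stock rod 3: 60 + 55 + 50 = 165
  stock rod 4: 35 + 35 + 25 + 25 + 20 = 140
This matches the lower bound, so 4 is optimal.

4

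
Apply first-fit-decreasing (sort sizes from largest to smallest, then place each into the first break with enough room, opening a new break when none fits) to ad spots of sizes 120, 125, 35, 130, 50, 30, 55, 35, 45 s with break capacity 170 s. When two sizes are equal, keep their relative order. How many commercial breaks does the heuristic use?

4

Sorted descending: 130, 125, 120, 55, 50, 45, 35, 35, 30.
  130 → break 1 (new)  [load 130/170]
  125 → break 2 (new)  [load 125/170]
  120 → break 3 (new)  [load 120/170]
  55 → break 4 (new)  [load 55/170]
  50 → break 3  [load 170/170]
  45 → break 2  [load 170/170]
  35 → break 1  [load 165/170]
  35 → break 4  [load 90/170]
  30 → break 4  [load 120/170]
4 commercial breaks opened.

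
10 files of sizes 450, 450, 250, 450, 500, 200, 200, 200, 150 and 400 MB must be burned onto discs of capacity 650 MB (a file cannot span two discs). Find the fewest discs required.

Total = 500 + 450 + 450 + 450 + 400 + 250 + 200 + 200 + 200 + 150 = 3250 MB.
Lower bound: ⌈3250/650⌉ = 5 discs.
A packing using 5 discs:
  disc 1: 500 + 150 = 650
  disc 2: 450 + 200 = 650
  disc 3: 450 + 200 = 650
  disc 4: 450 + 200 = 650
  disc 5: 400 + 250 = 650
This matches the lower bound, so 5 is optimal.

5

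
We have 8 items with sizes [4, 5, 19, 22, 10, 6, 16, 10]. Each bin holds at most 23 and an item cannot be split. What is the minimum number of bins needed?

Total = 22 + 19 + 16 + 10 + 10 + 6 + 5 + 4 = 92.
Lower bound: ⌈92/23⌉ = 4 bins.
A packing using 5 bins:
  bin 1: 22 = 22
  bin 2: 19 + 4 = 23
  bin 3: 16 + 6 = 22
  bin 4: 10 + 10 = 20
  bin 5: 5 = 5
No arrangement into 4 bins stays within capacity, so 5 is optimal.

5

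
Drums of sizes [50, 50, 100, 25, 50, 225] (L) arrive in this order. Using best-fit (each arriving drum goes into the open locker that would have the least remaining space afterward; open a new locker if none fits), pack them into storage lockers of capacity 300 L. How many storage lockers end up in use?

  50 → locker 1 (new)  [load 50/300]
  50 → locker 1  [load 100/300]
  100 → locker 1  [load 200/300]
  25 → locker 1  [load 225/300]
  50 → locker 1  [load 275/300]
  225 → locker 2 (new)  [load 225/300]
2 storage lockers opened.

2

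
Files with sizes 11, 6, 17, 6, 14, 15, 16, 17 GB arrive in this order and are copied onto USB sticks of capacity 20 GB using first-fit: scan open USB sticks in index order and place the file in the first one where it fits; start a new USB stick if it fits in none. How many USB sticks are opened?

  11 → USB stick 1 (new)  [load 11/20]
  6 → USB stick 1  [load 17/20]
  17 → USB stick 2 (new)  [load 17/20]
  6 → USB stick 3 (new)  [load 6/20]
  14 → USB stick 3  [load 20/20]
  15 → USB stick 4 (new)  [load 15/20]
  16 → USB stick 5 (new)  [load 16/20]
  17 → USB stick 6 (new)  [load 17/20]
6 USB sticks opened.

6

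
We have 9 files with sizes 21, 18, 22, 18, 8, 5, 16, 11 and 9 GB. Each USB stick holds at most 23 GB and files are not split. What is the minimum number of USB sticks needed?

Total = 22 + 21 + 18 + 18 + 16 + 11 + 9 + 8 + 5 = 128 GB.
Lower bound: ⌈128/23⌉ = 6 USB sticks.
A packing using 7 USB sticks:
  USB stick 1: 22 = 22
  USB stick 2: 21 = 21
  USB stick 3: 18 + 5 = 23
  USB stick 4: 18 = 18
  USB stick 5: 16 = 16
  USB stick 6: 11 + 9 = 20
  USB stick 7: 8 = 8
No arrangement into 6 USB sticks stays within capacity, so 7 is optimal.

7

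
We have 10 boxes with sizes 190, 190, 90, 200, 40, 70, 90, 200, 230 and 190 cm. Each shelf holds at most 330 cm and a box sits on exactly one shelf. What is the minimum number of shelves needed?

Total = 230 + 200 + 200 + 190 + 190 + 190 + 90 + 90 + 70 + 40 = 1490 cm.
Lower bound: ⌈1490/330⌉ = 5 shelves.
Also, 6 boxes each exceed 165 cm, and no two of those can share a shelf, so at least 6 shelves are needed.
A packing using 6 shelves:
  shelf 1: 230 + 90 = 320
  shelf 2: 200 + 90 + 40 = 330
  shelf 3: 200 + 70 = 270
  shelf 4: 190 = 190
  shelf 5: 190 = 190
  shelf 6: 190 = 190
This matches the lower bound, so 6 is optimal.

6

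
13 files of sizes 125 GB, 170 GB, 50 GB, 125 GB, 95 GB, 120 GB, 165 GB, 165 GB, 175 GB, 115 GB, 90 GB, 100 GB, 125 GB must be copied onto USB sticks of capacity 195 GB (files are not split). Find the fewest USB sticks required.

11

Total = 175 + 170 + 165 + 165 + 125 + 125 + 125 + 120 + 115 + 100 + 95 + 90 + 50 = 1620 GB.
Lower bound: ⌈1620/195⌉ = 9 USB sticks.
Also, 10 files each exceed 195/2 GB, and no two of those can share a USB stick, so at least 10 USB sticks are needed.
A packing using 11 USB sticks:
  USB stick 1: 175 = 175
  USB stick 2: 170 = 170
  USB stick 3: 165 = 165
  USB stick 4: 165 = 165
  USB stick 5: 125 + 50 = 175
  USB stick 6: 125 = 125
  USB stick 7: 125 = 125
  USB stick 8: 120 = 120
  USB stick 9: 115 = 115
  USB stick 10: 100 + 95 = 195
  USB stick 11: 90 = 90
No arrangement into 10 USB sticks stays within capacity, so 11 is optimal.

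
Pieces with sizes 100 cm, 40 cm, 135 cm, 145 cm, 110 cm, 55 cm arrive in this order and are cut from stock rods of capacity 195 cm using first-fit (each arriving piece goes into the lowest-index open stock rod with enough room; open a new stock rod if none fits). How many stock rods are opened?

  100 → stock rod 1 (new)  [load 100/195]
  40 → stock rod 1  [load 140/195]
  135 → stock rod 2 (new)  [load 135/195]
  145 → stock rod 3 (new)  [load 145/195]
  110 → stock rod 4 (new)  [load 110/195]
  55 → stock rod 1  [load 195/195]
4 stock rods opened.

4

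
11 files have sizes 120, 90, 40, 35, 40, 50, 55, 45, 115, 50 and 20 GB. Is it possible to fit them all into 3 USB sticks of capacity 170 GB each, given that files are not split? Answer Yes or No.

Total = 660 GB; ⌈660/170⌉ = 4.
At least 4 USB sticks are required, but only 3 are allowed.

No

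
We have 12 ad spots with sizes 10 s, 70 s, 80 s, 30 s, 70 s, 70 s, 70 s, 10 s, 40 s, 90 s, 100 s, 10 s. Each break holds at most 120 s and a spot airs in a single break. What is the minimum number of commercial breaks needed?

Total = 100 + 90 + 80 + 70 + 70 + 70 + 70 + 40 + 30 + 10 + 10 + 10 = 650 s.
Lower bound: ⌈650/120⌉ = 6 commercial breaks.
Also, 7 ad spots each exceed 60 s, and no two of those can share a break, so at least 7 commercial breaks are needed.
A packing using 7 commercial breaks:
  break 1: 100 + 10 + 10 = 120
  break 2: 90 + 30 = 120
  break 3: 80 + 40 = 120
  break 4: 70 + 10 = 80
  break 5: 70 = 70
  break 6: 70 = 70
  break 7: 70 = 70
This matches the lower bound, so 7 is optimal.

7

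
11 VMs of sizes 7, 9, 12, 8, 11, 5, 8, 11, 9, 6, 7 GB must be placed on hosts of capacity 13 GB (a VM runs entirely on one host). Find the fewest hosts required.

9

Total = 12 + 11 + 11 + 9 + 9 + 8 + 8 + 7 + 7 + 6 + 5 = 93 GB.
Lower bound: ⌈93/13⌉ = 8 hosts.
Also, 9 VMs each exceed 13/2 GB, and no two of those can share a host, so at least 9 hosts are needed.
A packing using 9 hosts:
  host 1: 12 = 12
  host 2: 11 = 11
  host 3: 11 = 11
  host 4: 9 = 9
  host 5: 9 = 9
  host 6: 8 + 5 = 13
  host 7: 8 = 8
  host 8: 7 + 6 = 13
  host 9: 7 = 7
This matches the lower bound, so 9 is optimal.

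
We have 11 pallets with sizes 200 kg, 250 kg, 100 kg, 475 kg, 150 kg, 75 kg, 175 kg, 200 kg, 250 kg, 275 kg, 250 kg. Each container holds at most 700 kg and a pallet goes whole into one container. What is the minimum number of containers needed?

4

Total = 475 + 275 + 250 + 250 + 250 + 200 + 200 + 175 + 150 + 100 + 75 = 2400 kg.
Lower bound: ⌈2400/700⌉ = 4 containers.
A packing using 4 containers:
  container 1: 475 + 200 = 675
  container 2: 275 + 250 + 175 = 700
  container 3: 250 + 250 + 200 = 700
  container 4: 150 + 100 + 75 = 325
This matches the lower bound, so 4 is optimal.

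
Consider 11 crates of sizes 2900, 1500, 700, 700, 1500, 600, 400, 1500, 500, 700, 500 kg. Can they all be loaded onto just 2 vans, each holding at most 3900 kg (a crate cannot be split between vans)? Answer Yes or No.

Total = 11500 kg; ⌈11500/3900⌉ = 3.
At least 3 vans are required, but only 2 are allowed.

No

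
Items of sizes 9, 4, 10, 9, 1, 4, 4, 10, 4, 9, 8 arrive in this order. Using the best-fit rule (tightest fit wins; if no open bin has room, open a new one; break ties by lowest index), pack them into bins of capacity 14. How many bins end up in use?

6

  9 → bin 1 (new)  [load 9/14]
  4 → bin 1  [load 13/14]
  10 → bin 2 (new)  [load 10/14]
  9 → bin 3 (new)  [load 9/14]
  1 → bin 1  [load 14/14]
  4 → bin 2  [load 14/14]
  4 → bin 3  [load 13/14]
  10 → bin 4 (new)  [load 10/14]
  4 → bin 4  [load 14/14]
  9 → bin 5 (new)  [load 9/14]
  8 → bin 6 (new)  [load 8/14]
6 bins opened.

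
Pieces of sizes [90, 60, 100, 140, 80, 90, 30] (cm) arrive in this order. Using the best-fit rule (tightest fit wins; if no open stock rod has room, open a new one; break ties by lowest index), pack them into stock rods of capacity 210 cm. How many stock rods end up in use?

  90 → stock rod 1 (new)  [load 90/210]
  60 → stock rod 1  [load 150/210]
  100 → stock rod 2 (new)  [load 100/210]
  140 → stock rod 3 (new)  [load 140/210]
  80 → stock rod 2  [load 180/210]
  90 → stock rod 4 (new)  [load 90/210]
  30 → stock rod 2  [load 210/210]
4 stock rods opened.

4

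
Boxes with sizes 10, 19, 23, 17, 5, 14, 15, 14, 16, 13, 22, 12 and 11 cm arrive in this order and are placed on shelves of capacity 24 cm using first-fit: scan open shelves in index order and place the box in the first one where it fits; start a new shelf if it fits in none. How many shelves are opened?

11

  10 → shelf 1 (new)  [load 10/24]
  19 → shelf 2 (new)  [load 19/24]
  23 → shelf 3 (new)  [load 23/24]
  17 → shelf 4 (new)  [load 17/24]
  5 → shelf 1  [load 15/24]
  14 → shelf 5 (new)  [load 14/24]
  15 → shelf 6 (new)  [load 15/24]
  14 → shelf 7 (new)  [load 14/24]
  16 → shelf 8 (new)  [load 16/24]
  13 → shelf 9 (new)  [load 13/24]
  22 → shelf 10 (new)  [load 22/24]
  12 → shelf 11 (new)  [load 12/24]
  11 → shelf 9  [load 24/24]
11 shelves opened.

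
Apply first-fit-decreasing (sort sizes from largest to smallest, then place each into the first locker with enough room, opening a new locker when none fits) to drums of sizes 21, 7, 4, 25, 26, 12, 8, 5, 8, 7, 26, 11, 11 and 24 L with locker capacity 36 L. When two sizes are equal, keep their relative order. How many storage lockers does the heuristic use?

6

Sorted descending: 26, 26, 25, 24, 21, 12, 11, 11, 8, 8, 7, 7, 5, 4.
  26 → locker 1 (new)  [load 26/36]
  26 → locker 2 (new)  [load 26/36]
  25 → locker 3 (new)  [load 25/36]
  24 → locker 4 (new)  [load 24/36]
  21 → locker 5 (new)  [load 21/36]
  12 → locker 4  [load 36/36]
  11 → locker 3  [load 36/36]
  11 → locker 5  [load 32/36]
  8 → locker 1  [load 34/36]
  8 → locker 2  [load 34/36]
  7 → locker 6 (new)  [load 7/36]
  7 → locker 6  [load 14/36]
  5 → locker 6  [load 19/36]
  4 → locker 5  [load 36/36]
6 storage lockers opened.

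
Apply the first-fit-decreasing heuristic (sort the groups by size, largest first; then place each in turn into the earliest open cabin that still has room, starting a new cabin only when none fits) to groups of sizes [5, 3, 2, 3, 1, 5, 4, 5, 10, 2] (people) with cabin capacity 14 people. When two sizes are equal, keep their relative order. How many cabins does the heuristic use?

Sorted descending: 10, 5, 5, 5, 4, 3, 3, 2, 2, 1.
  10 → cabin 1 (new)  [load 10/14]
  5 → cabin 2 (new)  [load 5/14]
  5 → cabin 2  [load 10/14]
  5 → cabin 3 (new)  [load 5/14]
  4 → cabin 1  [load 14/14]
  3 → cabin 2  [load 13/14]
  3 → cabin 3  [load 8/14]
  2 → cabin 3  [load 10/14]
  2 → cabin 3  [load 12/14]
  1 → cabin 2  [load 14/14]
3 cabins opened.

3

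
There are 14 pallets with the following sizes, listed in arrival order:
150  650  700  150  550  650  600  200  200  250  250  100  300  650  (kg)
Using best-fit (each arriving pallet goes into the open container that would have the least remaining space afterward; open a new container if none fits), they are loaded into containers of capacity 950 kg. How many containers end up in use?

6

  150 → container 1 (new)  [load 150/950]
  650 → container 1  [load 800/950]
  700 → container 2 (new)  [load 700/950]
  150 → container 1  [load 950/950]
  550 → container 3 (new)  [load 550/950]
  650 → container 4 (new)  [load 650/950]
  600 → container 5 (new)  [load 600/950]
  200 → container 2  [load 900/950]
  200 → container 4  [load 850/950]
  250 → container 5  [load 850/950]
  250 → container 3  [load 800/950]
  100 → container 4  [load 950/950]
  300 → container 6 (new)  [load 300/950]
  650 → container 6  [load 950/950]
6 containers opened.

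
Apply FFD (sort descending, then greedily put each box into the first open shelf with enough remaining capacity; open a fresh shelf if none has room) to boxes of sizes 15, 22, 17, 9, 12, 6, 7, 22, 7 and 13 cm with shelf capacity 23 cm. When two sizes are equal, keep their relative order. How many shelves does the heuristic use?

Sorted descending: 22, 22, 17, 15, 13, 12, 9, 7, 7, 6.
  22 → shelf 1 (new)  [load 22/23]
  22 → shelf 2 (new)  [load 22/23]
  17 → shelf 3 (new)  [load 17/23]
  15 → shelf 4 (new)  [load 15/23]
  13 → shelf 5 (new)  [load 13/23]
  12 → shelf 6 (new)  [load 12/23]
  9 → shelf 5  [load 22/23]
  7 → shelf 4  [load 22/23]
  7 → shelf 6  [load 19/23]
  6 → shelf 3  [load 23/23]
6 shelves opened.

6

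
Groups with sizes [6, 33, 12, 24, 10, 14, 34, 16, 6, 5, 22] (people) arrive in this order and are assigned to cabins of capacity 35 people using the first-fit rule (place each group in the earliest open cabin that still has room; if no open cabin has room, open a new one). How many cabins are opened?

6

  6 → cabin 1 (new)  [load 6/35]
  33 → cabin 2 (new)  [load 33/35]
  12 → cabin 1  [load 18/35]
  24 → cabin 3 (new)  [load 24/35]
  10 → cabin 1  [load 28/35]
  14 → cabin 4 (new)  [load 14/35]
  34 → cabin 5 (new)  [load 34/35]
  16 → cabin 4  [load 30/35]
  6 → cabin 1  [load 34/35]
  5 → cabin 3  [load 29/35]
  22 → cabin 6 (new)  [load 22/35]
6 cabins opened.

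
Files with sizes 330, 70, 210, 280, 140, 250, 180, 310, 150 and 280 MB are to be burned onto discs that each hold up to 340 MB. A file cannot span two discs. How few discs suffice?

8

Total = 330 + 310 + 280 + 280 + 250 + 210 + 180 + 150 + 140 + 70 = 2200 MB.
Lower bound: ⌈2200/340⌉ = 7 discs.
A packing using 8 discs:
  disc 1: 330 = 330
  disc 2: 310 = 310
  disc 3: 280 = 280
  disc 4: 280 = 280
  disc 5: 250 + 70 = 320
  disc 6: 210 = 210
  disc 7: 180 + 150 = 330
  disc 8: 140 = 140
No arrangement into 7 discs stays within capacity, so 8 is optimal.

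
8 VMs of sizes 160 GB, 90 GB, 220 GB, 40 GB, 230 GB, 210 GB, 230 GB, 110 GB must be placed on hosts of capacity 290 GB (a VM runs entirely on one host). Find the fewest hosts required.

Total = 230 + 230 + 220 + 210 + 160 + 110 + 90 + 40 = 1290 GB.
Lower bound: ⌈1290/290⌉ = 5 hosts.
A packing using 6 hosts:
  host 1: 230 + 40 = 270
  host 2: 230 = 230
  host 3: 220 = 220
  host 4: 210 = 210
  host 5: 160 + 110 = 270
  host 6: 90 = 90
No arrangement into 5 hosts stays within capacity, so 6 is optimal.

6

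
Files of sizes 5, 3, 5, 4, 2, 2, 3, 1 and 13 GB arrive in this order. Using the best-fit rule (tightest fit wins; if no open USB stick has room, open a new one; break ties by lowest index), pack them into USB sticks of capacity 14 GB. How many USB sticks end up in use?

3

  5 → USB stick 1 (new)  [load 5/14]
  3 → USB stick 1  [load 8/14]
  5 → USB stick 1  [load 13/14]
  4 → USB stick 2 (new)  [load 4/14]
  2 → USB stick 2  [load 6/14]
  2 → USB stick 2  [load 8/14]
  3 → USB stick 2  [load 11/14]
  1 → USB stick 1  [load 14/14]
  13 → USB stick 3 (new)  [load 13/14]
3 USB sticks opened.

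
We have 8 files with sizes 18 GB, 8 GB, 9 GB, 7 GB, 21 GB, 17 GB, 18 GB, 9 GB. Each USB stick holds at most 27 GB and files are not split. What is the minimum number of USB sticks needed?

5

Total = 21 + 18 + 18 + 17 + 9 + 9 + 8 + 7 = 107 GB.
Lower bound: ⌈107/27⌉ = 4 USB sticks.
A packing using 5 USB sticks:
  USB stick 1: 21 = 21
  USB stick 2: 18 + 9 = 27
  USB stick 3: 18 + 9 = 27
  USB stick 4: 17 + 8 = 25
  USB stick 5: 7 = 7
No arrangement into 4 USB sticks stays within capacity, so 5 is optimal.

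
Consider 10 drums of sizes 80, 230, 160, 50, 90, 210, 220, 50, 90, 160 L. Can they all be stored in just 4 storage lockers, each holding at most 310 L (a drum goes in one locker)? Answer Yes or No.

Total = 1340 L; ⌈1340/310⌉ = 5.
At least 5 storage lockers are required, but only 4 are allowed.

No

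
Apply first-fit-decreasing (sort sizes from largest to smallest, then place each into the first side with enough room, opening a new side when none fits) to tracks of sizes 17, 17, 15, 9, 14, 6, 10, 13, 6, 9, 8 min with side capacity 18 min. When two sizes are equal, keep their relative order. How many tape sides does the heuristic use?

Sorted descending: 17, 17, 15, 14, 13, 10, 9, 9, 8, 6, 6.
  17 → side 1 (new)  [load 17/18]
  17 → side 2 (new)  [load 17/18]
  15 → side 3 (new)  [load 15/18]
  14 → side 4 (new)  [load 14/18]
  13 → side 5 (new)  [load 13/18]
  10 → side 6 (new)  [load 10/18]
  9 → side 7 (new)  [load 9/18]
  9 → side 7  [load 18/18]
  8 → side 6  [load 18/18]
  6 → side 8 (new)  [load 6/18]
  6 → side 8  [load 12/18]
8 tape sides opened.

8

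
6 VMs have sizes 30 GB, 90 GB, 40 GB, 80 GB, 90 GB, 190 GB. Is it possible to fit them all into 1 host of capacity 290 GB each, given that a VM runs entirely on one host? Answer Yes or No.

No

Total = 520 GB; ⌈520/290⌉ = 2.
At least 2 hosts are required, but only 1 is allowed.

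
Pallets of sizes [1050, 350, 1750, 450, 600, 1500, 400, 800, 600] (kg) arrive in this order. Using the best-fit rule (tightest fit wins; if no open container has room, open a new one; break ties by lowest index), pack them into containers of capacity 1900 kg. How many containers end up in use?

5

  1050 → container 1 (new)  [load 1050/1900]
  350 → container 1  [load 1400/1900]
  1750 → container 2 (new)  [load 1750/1900]
  450 → container 1  [load 1850/1900]
  600 → container 3 (new)  [load 600/1900]
  1500 → container 4 (new)  [load 1500/1900]
  400 → container 4  [load 1900/1900]
  800 → container 3  [load 1400/1900]
  600 → container 5 (new)  [load 600/1900]
5 containers opened.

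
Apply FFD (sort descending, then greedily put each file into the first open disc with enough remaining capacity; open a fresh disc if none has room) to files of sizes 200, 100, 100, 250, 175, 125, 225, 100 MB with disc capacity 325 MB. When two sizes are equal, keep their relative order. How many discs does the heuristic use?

Sorted descending: 250, 225, 200, 175, 125, 100, 100, 100.
  250 → disc 1 (new)  [load 250/325]
  225 → disc 2 (new)  [load 225/325]
  200 → disc 3 (new)  [load 200/325]
  175 → disc 4 (new)  [load 175/325]
  125 → disc 3  [load 325/325]
  100 → disc 2  [load 325/325]
  100 → disc 4  [load 275/325]
  100 → disc 5 (new)  [load 100/325]
5 discs opened.

5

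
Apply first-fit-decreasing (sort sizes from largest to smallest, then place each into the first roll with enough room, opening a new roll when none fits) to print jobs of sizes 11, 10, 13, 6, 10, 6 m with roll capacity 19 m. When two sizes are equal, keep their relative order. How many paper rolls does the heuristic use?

4

Sorted descending: 13, 11, 10, 10, 6, 6.
  13 → roll 1 (new)  [load 13/19]
  11 → roll 2 (new)  [load 11/19]
  10 → roll 3 (new)  [load 10/19]
  10 → roll 4 (new)  [load 10/19]
  6 → roll 1  [load 19/19]
  6 → roll 2  [load 17/19]
4 paper rolls opened.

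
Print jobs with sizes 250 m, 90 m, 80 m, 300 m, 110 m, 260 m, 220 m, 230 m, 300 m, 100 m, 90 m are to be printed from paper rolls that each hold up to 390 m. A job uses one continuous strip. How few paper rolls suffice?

6

Total = 300 + 300 + 260 + 250 + 230 + 220 + 110 + 100 + 90 + 90 + 80 = 2030 m.
Lower bound: ⌈2030/390⌉ = 6 paper rolls.
A packing using 6 paper rolls:
  roll 1: 300 + 90 = 390
  roll 2: 300 + 90 = 390
  roll 3: 260 + 110 = 370
  roll 4: 250 + 100 = 350
  roll 5: 230 + 80 = 310
  roll 6: 220 = 220
This matches the lower bound, so 6 is optimal.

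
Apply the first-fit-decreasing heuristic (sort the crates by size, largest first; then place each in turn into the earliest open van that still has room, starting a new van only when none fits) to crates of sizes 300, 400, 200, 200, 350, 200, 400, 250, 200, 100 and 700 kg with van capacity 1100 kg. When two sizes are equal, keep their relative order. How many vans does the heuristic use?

Sorted descending: 700, 400, 400, 350, 300, 250, 200, 200, 200, 200, 100.
  700 → van 1 (new)  [load 700/1100]
  400 → van 1  [load 1100/1100]
  400 → van 2 (new)  [load 400/1100]
  350 → van 2  [load 750/1100]
  300 → van 2  [load 1050/1100]
  250 → van 3 (new)  [load 250/1100]
  200 → van 3  [load 450/1100]
  200 → van 3  [load 650/1100]
  200 → van 3  [load 850/1100]
  200 → van 3  [load 1050/1100]
  100 → van 4 (new)  [load 100/1100]
4 vans opened.

4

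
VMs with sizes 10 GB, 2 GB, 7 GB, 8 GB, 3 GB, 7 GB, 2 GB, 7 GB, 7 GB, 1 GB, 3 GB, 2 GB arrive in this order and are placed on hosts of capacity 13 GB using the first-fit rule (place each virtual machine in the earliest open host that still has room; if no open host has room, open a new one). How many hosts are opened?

  10 → host 1 (new)  [load 10/13]
  2 → host 1  [load 12/13]
  7 → host 2 (new)  [load 7/13]
  8 → host 3 (new)  [load 8/13]
  3 → host 2  [load 10/13]
  7 → host 4 (new)  [load 7/13]
  2 → host 2  [load 12/13]
  7 → host 5 (new)  [load 7/13]
  7 → host 6 (new)  [load 7/13]
  1 → host 1  [load 13/13]
  3 → host 3  [load 11/13]
  2 → host 3  [load 13/13]
6 hosts opened.

6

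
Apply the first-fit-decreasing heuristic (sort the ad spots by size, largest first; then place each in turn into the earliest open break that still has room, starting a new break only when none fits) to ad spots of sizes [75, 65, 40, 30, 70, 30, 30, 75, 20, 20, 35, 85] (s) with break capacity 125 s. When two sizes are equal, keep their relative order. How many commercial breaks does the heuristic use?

5

Sorted descending: 85, 75, 75, 70, 65, 40, 35, 30, 30, 30, 20, 20.
  85 → break 1 (new)  [load 85/125]
  75 → break 2 (new)  [load 75/125]
  75 → break 3 (new)  [load 75/125]
  70 → break 4 (new)  [load 70/125]
  65 → break 5 (new)  [load 65/125]
  40 → break 1  [load 125/125]
  35 → break 2  [load 110/125]
  30 → break 3  [load 105/125]
  30 → break 4  [load 100/125]
  30 → break 5  [load 95/125]
  20 → break 3  [load 125/125]
  20 → break 4  [load 120/125]
5 commercial breaks opened.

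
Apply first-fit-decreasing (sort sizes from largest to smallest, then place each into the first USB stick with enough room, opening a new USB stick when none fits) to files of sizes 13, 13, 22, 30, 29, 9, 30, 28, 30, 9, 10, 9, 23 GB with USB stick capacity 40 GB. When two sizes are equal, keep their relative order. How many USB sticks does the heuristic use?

7

Sorted descending: 30, 30, 30, 29, 28, 23, 22, 13, 13, 10, 9, 9, 9.
  30 → USB stick 1 (new)  [load 30/40]
  30 → USB stick 2 (new)  [load 30/40]
  30 → USB stick 3 (new)  [load 30/40]
  29 → USB stick 4 (new)  [load 29/40]
  28 → USB stick 5 (new)  [load 28/40]
  23 → USB stick 6 (new)  [load 23/40]
  22 → USB stick 7 (new)  [load 22/40]
  13 → USB stick 6  [load 36/40]
  13 → USB stick 7  [load 35/40]
  10 → USB stick 1  [load 40/40]
  9 → USB stick 2  [load 39/40]
  9 → USB stick 3  [load 39/40]
  9 → USB stick 4  [load 38/40]
7 USB sticks opened.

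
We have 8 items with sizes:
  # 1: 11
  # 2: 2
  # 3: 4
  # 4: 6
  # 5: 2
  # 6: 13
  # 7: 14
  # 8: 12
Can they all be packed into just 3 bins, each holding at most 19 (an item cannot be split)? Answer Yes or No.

Total = 64; ⌈64/19⌉ = 4.
At least 4 bins are required, but only 3 are allowed.

No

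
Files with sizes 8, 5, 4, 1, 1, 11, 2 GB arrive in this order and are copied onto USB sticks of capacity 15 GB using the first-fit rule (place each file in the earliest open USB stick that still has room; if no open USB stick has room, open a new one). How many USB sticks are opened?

3

  8 → USB stick 1 (new)  [load 8/15]
  5 → USB stick 1  [load 13/15]
  4 → USB stick 2 (new)  [load 4/15]
  1 → USB stick 1  [load 14/15]
  1 → USB stick 1  [load 15/15]
  11 → USB stick 2  [load 15/15]
  2 → USB stick 3 (new)  [load 2/15]
3 USB sticks opened.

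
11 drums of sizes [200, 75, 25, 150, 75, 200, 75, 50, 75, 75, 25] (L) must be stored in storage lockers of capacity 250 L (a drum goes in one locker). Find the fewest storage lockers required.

5

Total = 200 + 200 + 150 + 75 + 75 + 75 + 75 + 75 + 50 + 25 + 25 = 1025 L.
Lower bound: ⌈1025/250⌉ = 5 storage lockers.
A packing using 5 storage lockers:
  locker 1: 200 + 50 = 250
  locker 2: 200 + 25 + 25 = 250
  locker 3: 150 + 75 = 225
  locker 4: 75 + 75 + 75 = 225
  locker 5: 75 = 75
This matches the lower bound, so 5 is optimal.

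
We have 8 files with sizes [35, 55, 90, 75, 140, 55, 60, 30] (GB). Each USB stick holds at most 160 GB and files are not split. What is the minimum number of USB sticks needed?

4

Total = 140 + 90 + 75 + 60 + 55 + 55 + 35 + 30 = 540 GB.
Lower bound: ⌈540/160⌉ = 4 USB sticks.
A packing using 4 USB sticks:
  USB stick 1: 140 = 140
  USB stick 2: 90 + 60 = 150
  USB stick 3: 75 + 55 + 30 = 160
  USB stick 4: 55 + 35 = 90
This matches the lower bound, so 4 is optimal.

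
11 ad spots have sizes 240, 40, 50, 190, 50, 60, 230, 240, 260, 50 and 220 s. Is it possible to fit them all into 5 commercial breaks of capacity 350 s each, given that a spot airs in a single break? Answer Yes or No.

No

Total = 1630 s; ⌈1630/350⌉ = 5.
6 ad spots each exceed half the capacity and cannot share a break, forcing at least 6 commercial breaks.
At least 6 commercial breaks are required, but only 5 are allowed.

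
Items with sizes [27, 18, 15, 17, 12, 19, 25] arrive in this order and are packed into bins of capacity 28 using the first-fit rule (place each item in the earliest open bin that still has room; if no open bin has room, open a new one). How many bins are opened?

6

  27 → bin 1 (new)  [load 27/28]
  18 → bin 2 (new)  [load 18/28]
  15 → bin 3 (new)  [load 15/28]
  17 → bin 4 (new)  [load 17/28]
  12 → bin 3  [load 27/28]
  19 → bin 5 (new)  [load 19/28]
  25 → bin 6 (new)  [load 25/28]
6 bins opened.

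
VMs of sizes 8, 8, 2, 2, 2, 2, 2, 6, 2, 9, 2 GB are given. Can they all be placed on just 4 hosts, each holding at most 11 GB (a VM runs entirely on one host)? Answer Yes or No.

Total = 45 GB; ⌈45/11⌉ = 5.
At least 5 hosts are required, but only 4 are allowed.

No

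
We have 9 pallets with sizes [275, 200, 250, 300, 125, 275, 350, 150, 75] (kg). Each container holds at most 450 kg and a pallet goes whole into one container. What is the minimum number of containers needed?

5

Total = 350 + 300 + 275 + 275 + 250 + 200 + 150 + 125 + 75 = 2000 kg.
Lower bound: ⌈2000/450⌉ = 5 containers.
A packing using 5 containers:
  container 1: 350 + 75 = 425
  container 2: 300 + 150 = 450
  container 3: 275 + 125 = 400
  container 4: 275 = 275
  container 5: 250 + 200 = 450
This matches the lower bound, so 5 is optimal.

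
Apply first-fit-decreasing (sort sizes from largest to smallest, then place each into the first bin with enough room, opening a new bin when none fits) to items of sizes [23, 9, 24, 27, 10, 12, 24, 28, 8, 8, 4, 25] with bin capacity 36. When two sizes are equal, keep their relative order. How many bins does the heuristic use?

Sorted descending: 28, 27, 25, 24, 24, 23, 12, 10, 9, 8, 8, 4.
  28 → bin 1 (new)  [load 28/36]
  27 → bin 2 (new)  [load 27/36]
  25 → bin 3 (new)  [load 25/36]
  24 → bin 4 (new)  [load 24/36]
  24 → bin 5 (new)  [load 24/36]
  23 → bin 6 (new)  [load 23/36]
  12 → bin 4  [load 36/36]
  10 → bin 3  [load 35/36]
  9 → bin 2  [load 36/36]
  8 → bin 1  [load 36/36]
  8 → bin 5  [load 32/36]
  4 → bin 5  [load 36/36]
6 bins opened.

6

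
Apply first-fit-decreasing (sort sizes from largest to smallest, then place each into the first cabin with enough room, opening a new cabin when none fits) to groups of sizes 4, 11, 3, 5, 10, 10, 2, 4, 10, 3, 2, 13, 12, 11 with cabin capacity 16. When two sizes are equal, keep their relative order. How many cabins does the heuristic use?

7

Sorted descending: 13, 12, 11, 11, 10, 10, 10, 5, 4, 4, 3, 3, 2, 2.
  13 → cabin 1 (new)  [load 13/16]
  12 → cabin 2 (new)  [load 12/16]
  11 → cabin 3 (new)  [load 11/16]
  11 → cabin 4 (new)  [load 11/16]
  10 → cabin 5 (new)  [load 10/16]
  10 → cabin 6 (new)  [load 10/16]
  10 → cabin 7 (new)  [load 10/16]
  5 → cabin 3  [load 16/16]
  4 → cabin 2  [load 16/16]
  4 → cabin 4  [load 15/16]
  3 → cabin 1  [load 16/16]
  3 → cabin 5  [load 13/16]
  2 → cabin 5  [load 15/16]
  2 → cabin 6  [load 12/16]
7 cabins opened.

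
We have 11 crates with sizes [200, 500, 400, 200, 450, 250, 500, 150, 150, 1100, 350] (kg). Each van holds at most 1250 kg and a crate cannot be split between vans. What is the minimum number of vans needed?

Total = 1100 + 500 + 500 + 450 + 400 + 350 + 250 + 200 + 200 + 150 + 150 = 4250 kg.
Lower bound: ⌈4250/1250⌉ = 4 vans.
A packing using 4 vans:
  van 1: 1100 + 150 = 1250
  van 2: 500 + 500 + 250 = 1250
  van 3: 450 + 400 + 350 = 1200
  van 4: 200 + 200 + 150 = 550
This matches the lower bound, so 4 is optimal.

4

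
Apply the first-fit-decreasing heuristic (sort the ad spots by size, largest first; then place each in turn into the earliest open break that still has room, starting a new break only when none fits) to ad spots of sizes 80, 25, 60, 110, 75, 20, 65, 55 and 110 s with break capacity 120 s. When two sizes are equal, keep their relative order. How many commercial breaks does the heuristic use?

6

Sorted descending: 110, 110, 80, 75, 65, 60, 55, 25, 20.
  110 → break 1 (new)  [load 110/120]
  110 → break 2 (new)  [load 110/120]
  80 → break 3 (new)  [load 80/120]
  75 → break 4 (new)  [load 75/120]
  65 → break 5 (new)  [load 65/120]
  60 → break 6 (new)  [load 60/120]
  55 → break 5  [load 120/120]
  25 → break 3  [load 105/120]
  20 → break 4  [load 95/120]
6 commercial breaks opened.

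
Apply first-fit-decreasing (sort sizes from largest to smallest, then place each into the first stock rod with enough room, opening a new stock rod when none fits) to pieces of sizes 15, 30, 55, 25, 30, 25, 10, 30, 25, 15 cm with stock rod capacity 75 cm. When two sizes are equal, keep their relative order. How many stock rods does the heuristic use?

Sorted descending: 55, 30, 30, 30, 25, 25, 25, 15, 15, 10.
  55 → stock rod 1 (new)  [load 55/75]
  30 → stock rod 2 (new)  [load 30/75]
  30 → stock rod 2  [load 60/75]
  30 → stock rod 3 (new)  [load 30/75]
  25 → stock rod 3  [load 55/75]
  25 → stock rod 4 (new)  [load 25/75]
  25 → stock rod 4  [load 50/75]
  15 → stock rod 1  [load 70/75]
  15 → stock rod 2  [load 75/75]
  10 → stock rod 3  [load 65/75]
4 stock rods opened.

4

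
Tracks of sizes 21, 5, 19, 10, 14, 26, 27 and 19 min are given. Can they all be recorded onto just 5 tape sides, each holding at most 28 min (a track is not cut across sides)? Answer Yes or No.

Total = 141 min; ⌈141/28⌉ = 6.
At least 6 tape sides are required, but only 5 are allowed.

No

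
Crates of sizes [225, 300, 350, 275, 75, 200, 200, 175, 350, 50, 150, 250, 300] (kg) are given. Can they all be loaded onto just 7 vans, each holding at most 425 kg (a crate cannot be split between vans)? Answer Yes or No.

No

Total = 2900 kg; ⌈2900/425⌉ = 7.
The bound of 7 does not rule out 7, but exhaustive search shows no assignment into 7 vans of capacity 425 kg exists — the minimum is 8.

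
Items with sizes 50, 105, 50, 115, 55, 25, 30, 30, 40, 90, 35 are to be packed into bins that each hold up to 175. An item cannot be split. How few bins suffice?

Total = 115 + 105 + 90 + 55 + 50 + 50 + 40 + 35 + 30 + 30 + 25 = 625.
Lower bound: ⌈625/175⌉ = 4 bins.
A packing using 4 bins:
  bin 1: 115 + 55 = 170
  bin 2: 105 + 50 = 155
  bin 3: 90 + 50 + 35 = 175
  bin 4: 40 + 30 + 30 + 25 = 125
This matches the lower bound, so 4 is optimal.

4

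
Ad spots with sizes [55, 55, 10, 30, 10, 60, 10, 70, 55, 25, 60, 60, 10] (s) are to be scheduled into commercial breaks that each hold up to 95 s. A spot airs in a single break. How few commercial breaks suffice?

Total = 70 + 60 + 60 + 60 + 55 + 55 + 55 + 30 + 25 + 10 + 10 + 10 + 10 = 510 s.
Lower bound: ⌈510/95⌉ = 6 commercial breaks.
Also, 7 ad spots each exceed 95/2 s, and no two of those can share a break, so at least 7 commercial breaks are needed.
A packing using 7 commercial breaks:
  break 1: 70 + 25 = 95
  break 2: 60 + 30 = 90
  break 3: 60 + 10 + 10 + 10 = 90
  break 4: 60 + 10 = 70
  break 5: 55 = 55
  break 6: 55 = 55
  break 7: 55 = 55
This matches the lower bound, so 7 is optimal.

7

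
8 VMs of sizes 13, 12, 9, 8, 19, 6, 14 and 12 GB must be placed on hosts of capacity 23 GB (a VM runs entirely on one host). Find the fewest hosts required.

5

Total = 19 + 14 + 13 + 12 + 12 + 9 + 8 + 6 = 93 GB.
Lower bound: ⌈93/23⌉ = 5 hosts.
A packing using 5 hosts:
  host 1: 19 = 19
  host 2: 14 + 9 = 23
  host 3: 13 + 8 = 21
  host 4: 12 + 6 = 18
  host 5: 12 = 12
This matches the lower bound, so 5 is optimal.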